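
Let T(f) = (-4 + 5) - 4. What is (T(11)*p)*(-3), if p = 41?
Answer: 369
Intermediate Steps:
T(f) = -3 (T(f) = 1 - 4 = -3)
(T(11)*p)*(-3) = -3*41*(-3) = -123*(-3) = 369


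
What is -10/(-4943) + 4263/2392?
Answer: 21095929/11823656 ≈ 1.7842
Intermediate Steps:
-10/(-4943) + 4263/2392 = -10*(-1/4943) + 4263*(1/2392) = 10/4943 + 4263/2392 = 21095929/11823656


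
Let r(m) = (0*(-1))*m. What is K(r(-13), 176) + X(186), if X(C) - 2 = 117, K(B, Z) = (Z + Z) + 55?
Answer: 526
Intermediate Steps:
r(m) = 0 (r(m) = 0*m = 0)
K(B, Z) = 55 + 2*Z (K(B, Z) = 2*Z + 55 = 55 + 2*Z)
X(C) = 119 (X(C) = 2 + 117 = 119)
K(r(-13), 176) + X(186) = (55 + 2*176) + 119 = (55 + 352) + 119 = 407 + 119 = 526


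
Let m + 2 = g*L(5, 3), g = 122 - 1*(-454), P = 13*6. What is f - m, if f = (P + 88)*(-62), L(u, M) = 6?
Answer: -13746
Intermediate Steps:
P = 78
g = 576 (g = 122 + 454 = 576)
f = -10292 (f = (78 + 88)*(-62) = 166*(-62) = -10292)
m = 3454 (m = -2 + 576*6 = -2 + 3456 = 3454)
f - m = -10292 - 1*3454 = -10292 - 3454 = -13746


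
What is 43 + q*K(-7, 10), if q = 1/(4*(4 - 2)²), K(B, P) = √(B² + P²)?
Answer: 43 + √149/16 ≈ 43.763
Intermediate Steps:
q = 1/16 (q = 1/(4*2²) = 1/(4*4) = 1/16 ≈ 0.062500)
43 + q*K(-7, 10) = 43 + √((-7)² + 10²)/16 = 43 + √(49 + 100)/16 = 43 + √149/16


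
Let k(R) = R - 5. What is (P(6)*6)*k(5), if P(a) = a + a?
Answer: 0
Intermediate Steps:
P(a) = 2*a
k(R) = -5 + R
(P(6)*6)*k(5) = ((2*6)*6)*(-5 + 5) = (12*6)*0 = 72*0 = 0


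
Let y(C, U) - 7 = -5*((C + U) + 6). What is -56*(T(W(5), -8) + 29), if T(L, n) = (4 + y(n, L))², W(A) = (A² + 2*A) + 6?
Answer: -1897560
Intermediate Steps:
y(C, U) = -23 - 5*C - 5*U (y(C, U) = 7 - 5*((C + U) + 6) = 7 - 5*(6 + C + U) = 7 + (-30 - 5*C - 5*U) = -23 - 5*C - 5*U)
W(A) = 6 + A² + 2*A
T(L, n) = (-19 - 5*L - 5*n)² (T(L, n) = (4 + (-23 - 5*n - 5*L))² = (4 + (-23 - 5*L - 5*n))² = (-19 - 5*L - 5*n)²)
-56*(T(W(5), -8) + 29) = -56*((19 + 5*(6 + 5² + 2*5) + 5*(-8))² + 29) = -56*((19 + 5*(6 + 25 + 10) - 40)² + 29) = -56*((19 + 5*41 - 40)² + 29) = -56*((19 + 205 - 40)² + 29) = -56*(184² + 29) = -56*(33856 + 29) = -56*33885 = -1897560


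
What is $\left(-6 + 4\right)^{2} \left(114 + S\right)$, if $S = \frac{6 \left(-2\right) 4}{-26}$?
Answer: $\frac{6024}{13} \approx 463.38$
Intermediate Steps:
$S = \frac{24}{13}$ ($S = \left(-12\right) 4 \left(- \frac{1}{26}\right) = \left(-48\right) \left(- \frac{1}{26}\right) = \frac{24}{13} \approx 1.8462$)
$\left(-6 + 4\right)^{2} \left(114 + S\right) = \left(-6 + 4\right)^{2} \left(114 + \frac{24}{13}\right) = \left(-2\right)^{2} \cdot \frac{1506}{13} = 4 \cdot \frac{1506}{13} = \frac{6024}{13}$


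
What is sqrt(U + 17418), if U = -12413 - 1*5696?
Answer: I*sqrt(691) ≈ 26.287*I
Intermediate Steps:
U = -18109 (U = -12413 - 5696 = -18109)
sqrt(U + 17418) = sqrt(-18109 + 17418) = sqrt(-691) = I*sqrt(691)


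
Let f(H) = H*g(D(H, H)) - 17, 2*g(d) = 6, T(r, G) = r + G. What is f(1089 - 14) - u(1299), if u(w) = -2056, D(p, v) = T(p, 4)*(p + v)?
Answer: 5264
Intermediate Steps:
T(r, G) = G + r
D(p, v) = (4 + p)*(p + v)
g(d) = 3 (g(d) = (1/2)*6 = 3)
f(H) = -17 + 3*H (f(H) = H*3 - 17 = 3*H - 17 = -17 + 3*H)
f(1089 - 14) - u(1299) = (-17 + 3*(1089 - 14)) - 1*(-2056) = (-17 + 3*1075) + 2056 = (-17 + 3225) + 2056 = 3208 + 2056 = 5264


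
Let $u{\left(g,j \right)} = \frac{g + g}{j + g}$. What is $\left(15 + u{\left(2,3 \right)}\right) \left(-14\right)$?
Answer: $- \frac{1106}{5} \approx -221.2$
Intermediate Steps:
$u{\left(g,j \right)} = \frac{2 g}{g + j}$
$\left(15 + u{\left(2,3 \right)}\right) \left(-14\right) = \left(15 + 2 \cdot 2 \frac{1}{2 + 3}\right) \left(-14\right) = \left(15 + 2 \cdot 2 \cdot \frac{1}{5}\right) \left(-14\right) = \left(15 + \frac{4}{5}\right) \left(-14\right) = \frac{79}{5} \left(-14\right) = - \frac{1106}{5}$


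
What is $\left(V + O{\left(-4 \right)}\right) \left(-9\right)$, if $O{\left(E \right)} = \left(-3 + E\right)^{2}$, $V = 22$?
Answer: $-639$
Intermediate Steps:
$\left(V + O{\left(-4 \right)}\right) \left(-9\right) = \left(22 + \left(-3 - 4\right)^{2}\right) \left(-9\right) = \left(22 + \left(-7\right)^{2}\right) \left(-9\right) = \left(22 + 49\right) \left(-9\right) = 71 \left(-9\right) = -639$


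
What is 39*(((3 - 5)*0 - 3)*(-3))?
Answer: 351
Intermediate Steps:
39*(((3 - 5)*0 - 3)*(-3)) = 39*((-2*0 - 3)*(-3)) = 39*((0 - 3)*(-3)) = 39*(-3*(-3)) = 39*9 = 351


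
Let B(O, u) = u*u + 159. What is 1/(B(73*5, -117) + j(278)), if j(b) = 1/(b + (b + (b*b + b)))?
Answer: 78118/1081778065 ≈ 7.2213e-5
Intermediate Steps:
j(b) = 1/(b² + 3*b) (j(b) = 1/(b + (b + (b² + b))) = 1/(b + (b + (b + b²))) = 1/(b + (b² + 2*b)) = 1/(b² + 3*b))
B(O, u) = 159 + u² (B(O, u) = u² + 159 = 159 + u²)
1/(B(73*5, -117) + j(278)) = 1/((159 + (-117)²) + 1/(278*(3 + 278))) = 1/((159 + 13689) + (1/278)/281) = 1/(13848 + (1/278)*(1/281)) = 1/(13848 + 1/78118) = 1/(1081778065/78118) = 78118/1081778065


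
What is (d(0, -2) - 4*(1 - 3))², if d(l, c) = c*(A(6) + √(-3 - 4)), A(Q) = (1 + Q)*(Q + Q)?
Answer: 25572 + 640*I*√7 ≈ 25572.0 + 1693.3*I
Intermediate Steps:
A(Q) = 2*Q*(1 + Q) (A(Q) = (1 + Q)*(2*Q) = 2*Q*(1 + Q))
d(l, c) = c*(84 + I*√7) (d(l, c) = c*(2*6*(1 + 6) + √(-3 - 4)) = c*(2*6*7 + √(-7)) = c*(84 + I*√7))
(d(0, -2) - 4*(1 - 3))² = (-2*(84 + I*√7) - 4*(1 - 3))² = ((-168 - 2*I*√7) - 4*(-2))² = ((-168 - 2*I*√7) + 8)² = (-160 - 2*I*√7)²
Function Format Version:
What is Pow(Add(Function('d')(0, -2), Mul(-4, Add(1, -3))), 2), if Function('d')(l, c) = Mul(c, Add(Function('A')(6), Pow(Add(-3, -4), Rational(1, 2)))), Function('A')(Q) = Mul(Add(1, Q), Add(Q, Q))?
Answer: Add(25572, Mul(640, I, Pow(7, Rational(1, 2)))) ≈ Add(25572., Mul(1693.3, I))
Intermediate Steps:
Function('A')(Q) = Mul(2, Q, Add(1, Q)) (Function('A')(Q) = Mul(Add(1, Q), Mul(2, Q)) = Mul(2, Q, Add(1, Q)))
Function('d')(l, c) = Mul(c, Add(84, Mul(I, Pow(7, Rational(1, 2))))) (Function('d')(l, c) = Mul(c, Add(Mul(2, 6, Add(1, 6)), Pow(Add(-3, -4), Rational(1, 2)))) = Mul(c, Add(Mul(2, 6, 7), Pow(-7, Rational(1, 2)))) = Mul(c, Add(84, Mul(I, Pow(7, Rational(1, 2))))))
Pow(Add(Function('d')(0, -2), Mul(-4, Add(1, -3))), 2) = Pow(Add(Mul(-2, Add(84, Mul(I, Pow(7, Rational(1, 2))))), Mul(-4, Add(1, -3))), 2) = Pow(Add(Add(-168, Mul(-2, I, Pow(7, Rational(1, 2)))), Mul(-4, -2)), 2) = Pow(Add(Add(-168, Mul(-2, I, Pow(7, Rational(1, 2)))), 8), 2) = Pow(Add(-160, Mul(-2, I, Pow(7, Rational(1, 2)))), 2)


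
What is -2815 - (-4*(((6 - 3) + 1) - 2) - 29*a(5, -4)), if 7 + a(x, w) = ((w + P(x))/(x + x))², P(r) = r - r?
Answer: -75134/25 ≈ -3005.4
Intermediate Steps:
P(r) = 0
a(x, w) = -7 + w²/(4*x²) (a(x, w) = -7 + ((w + 0)/(x + x))² = -7 + (w/((2*x)))² = -7 + (w*(1/(2*x)))² = -7 + (w/(2*x))² = -7 + w²/(4*x²))
-2815 - (-4*(((6 - 3) + 1) - 2) - 29*a(5, -4)) = -2815 - (-4*(((6 - 3) + 1) - 2) - 29*(-7 + (¼)*(-4)²/5²)) = -2815 - (-4*((3 + 1) - 2) - 29*(-7 + (¼)*16*(1/25))) = -2815 - (-4*(4 - 2) - 29*(-7 + 4/25)) = -2815 - (-4*2 - 29*(-171/25)) = -2815 - (-8 + 4959/25) = -2815 - 1*4759/25 = -2815 - 4759/25 = -75134/25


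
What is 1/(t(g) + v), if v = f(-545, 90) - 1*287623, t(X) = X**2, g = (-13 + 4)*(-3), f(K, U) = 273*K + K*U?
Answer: -1/484729 ≈ -2.0630e-6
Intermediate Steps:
g = 27 (g = -9*(-3) = 27)
v = -485458 (v = -545*(273 + 90) - 1*287623 = -545*363 - 287623 = -197835 - 287623 = -485458)
1/(t(g) + v) = 1/(27**2 - 485458) = 1/(729 - 485458) = 1/(-484729) = -1/484729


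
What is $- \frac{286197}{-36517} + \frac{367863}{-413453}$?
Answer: $\frac{1979165190}{284869117} \approx 6.9476$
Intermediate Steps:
$- \frac{286197}{-36517} + \frac{367863}{-413453} = \left(-286197\right) \left(- \frac{1}{36517}\right) + 367863 \left(- \frac{1}{413453}\right) = \frac{286197}{36517} - \frac{367863}{413453} = \frac{1979165190}{284869117}$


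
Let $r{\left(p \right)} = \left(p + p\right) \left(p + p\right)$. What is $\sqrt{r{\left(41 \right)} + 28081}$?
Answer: $\sqrt{34805} \approx 186.56$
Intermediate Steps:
$r{\left(p \right)} = 4 p^{2}$ ($r{\left(p \right)} = 2 p 2 p = 4 p^{2}$)
$\sqrt{r{\left(41 \right)} + 28081} = \sqrt{4 \cdot 41^{2} + 28081} = \sqrt{4 \cdot 1681 + 28081} = \sqrt{6724 + 28081} = \sqrt{34805}$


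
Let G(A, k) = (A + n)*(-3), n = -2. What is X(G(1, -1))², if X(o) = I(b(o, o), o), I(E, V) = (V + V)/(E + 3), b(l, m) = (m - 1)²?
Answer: 36/49 ≈ 0.73469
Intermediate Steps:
b(l, m) = (-1 + m)²
G(A, k) = 6 - 3*A (G(A, k) = (A - 2)*(-3) = (-2 + A)*(-3) = 6 - 3*A)
I(E, V) = 2*V/(3 + E) (I(E, V) = (2*V)/(3 + E) = 2*V/(3 + E))
X(o) = 2*o/(3 + (-1 + o)²)
X(G(1, -1))² = (2*(6 - 3*1)/(3 + (-1 + (6 - 3*1))²))² = (2*(6 - 3)/(3 + (-1 + (6 - 3))²))² = (2*3/(3 + (-1 + 3)²))² = (2*3/(3 + 2²))² = (2*3/(3 + 4))² = (2*3/7)² = (2*3*(⅐))² = (6/7)² = 36/49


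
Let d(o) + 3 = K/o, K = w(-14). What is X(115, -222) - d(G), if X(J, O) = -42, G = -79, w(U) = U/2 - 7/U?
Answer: -6175/158 ≈ -39.082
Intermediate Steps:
w(U) = U/2 - 7/U (w(U) = U*(½) - 7/U = U/2 - 7/U)
K = -13/2 (K = (½)*(-14) - 7/(-14) = -7 - 7*(-1/14) = -7 + ½ = -13/2 ≈ -6.5000)
d(o) = -3 - 13/(2*o)
X(115, -222) - d(G) = -42 - (-3 - 13/2/(-79)) = -42 - (-3 - 13/2*(-1/79)) = -42 - (-3 + 13/158) = -42 - 1*(-461/158) = -42 + 461/158 = -6175/158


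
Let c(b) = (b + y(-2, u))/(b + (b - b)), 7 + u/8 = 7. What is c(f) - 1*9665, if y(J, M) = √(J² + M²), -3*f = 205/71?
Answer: -1981546/205 ≈ -9666.1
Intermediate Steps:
u = 0 (u = -56 + 8*7 = -56 + 56 = 0)
f = -205/213 (f = -205/(3*71) = -⅓*205/71 = -205/213 ≈ -0.96244)
c(b) = (2 + b)/b (c(b) = (b + √((-2)² + 0²))/(b + (b - b)) = (b + √(4 + 0))/(b + 0) = (b + √4)/b = (b + 2)/b = (2 + b)/b)
c(f) - 1*9665 = (2 - 205/213)/(-205/213) - 1*9665 = -213/205*221/213 - 9665 = -221/205 - 9665 = -1981546/205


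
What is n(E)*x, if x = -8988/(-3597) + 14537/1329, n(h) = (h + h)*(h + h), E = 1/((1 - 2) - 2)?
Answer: 85646188/14341239 ≈ 5.9720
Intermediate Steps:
E = -⅓ (E = 1/(-1 - 2) = 1/(-3) = -⅓ ≈ -0.33333)
n(h) = 4*h² (n(h) = (2*h)*(2*h) = 4*h²)
x = 21411547/1593471 (x = -8988*(-1/3597) + 14537*(1/1329) = 2996/1199 + 14537/1329 = 21411547/1593471 ≈ 13.437)
n(E)*x = (4*(-⅓)²)*(21411547/1593471) = (4*(⅑))*(21411547/1593471) = (4/9)*(21411547/1593471) = 85646188/14341239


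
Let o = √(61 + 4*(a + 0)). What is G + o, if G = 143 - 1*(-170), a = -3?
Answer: 320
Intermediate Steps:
G = 313 (G = 143 + 170 = 313)
o = 7 (o = √(61 + 4*(-3 + 0)) = √(61 + 4*(-3)) = √(61 - 12) = √49 = 7)
G + o = 313 + 7 = 320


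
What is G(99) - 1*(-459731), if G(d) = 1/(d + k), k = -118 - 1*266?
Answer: 131023334/285 ≈ 4.5973e+5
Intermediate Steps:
k = -384 (k = -118 - 266 = -384)
G(d) = 1/(-384 + d) (G(d) = 1/(d - 384) = 1/(-384 + d))
G(99) - 1*(-459731) = 1/(-384 + 99) - 1*(-459731) = 1/(-285) + 459731 = -1/285 + 459731 = 131023334/285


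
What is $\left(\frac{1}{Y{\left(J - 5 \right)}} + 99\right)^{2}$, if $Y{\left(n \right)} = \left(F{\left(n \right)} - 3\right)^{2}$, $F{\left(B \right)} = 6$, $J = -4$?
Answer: $\frac{795664}{81} \approx 9823.0$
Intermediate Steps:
$Y{\left(n \right)} = 9$ ($Y{\left(n \right)} = \left(6 - 3\right)^{2} = 3^{2} = 9$)
$\left(\frac{1}{Y{\left(J - 5 \right)}} + 99\right)^{2} = \left(\frac{1}{9} + 99\right)^{2} = \left(\frac{892}{9}\right)^{2} = \frac{795664}{81}$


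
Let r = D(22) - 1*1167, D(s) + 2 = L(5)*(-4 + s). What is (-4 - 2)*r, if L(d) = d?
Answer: 6474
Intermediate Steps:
D(s) = -22 + 5*s (D(s) = -2 + 5*(-4 + s) = -2 + (-20 + 5*s) = -22 + 5*s)
r = -1079 (r = (-22 + 5*22) - 1*1167 = (-22 + 110) - 1167 = 88 - 1167 = -1079)
(-4 - 2)*r = (-4 - 2)*(-1079) = -6*(-1079) = 6474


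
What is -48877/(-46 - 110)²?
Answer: -48877/24336 ≈ -2.0084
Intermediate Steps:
-48877/(-46 - 110)² = -48877/((-156)²) = -48877/24336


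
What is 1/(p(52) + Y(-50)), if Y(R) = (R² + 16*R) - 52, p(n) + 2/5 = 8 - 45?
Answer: 5/8053 ≈ 0.00062089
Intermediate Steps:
p(n) = -187/5 (p(n) = -⅖ + (8 - 45) = -⅖ - 37 = -187/5)
Y(R) = -52 + R² + 16*R
1/(p(52) + Y(-50)) = 1/(-187/5 + (-52 + (-50)² + 16*(-50))) = 1/(-187/5 + (-52 + 2500 - 800)) = 1/(-187/5 + 1648) = 1/(8053/5) = 5/8053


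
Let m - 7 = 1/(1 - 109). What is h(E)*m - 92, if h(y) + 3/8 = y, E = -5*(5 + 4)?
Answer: -117851/288 ≈ -409.21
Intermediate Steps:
m = 755/108 (m = 7 + 1/(1 - 109) = 7 + 1/(-108) = 7 - 1/108 = 755/108 ≈ 6.9907)
E = -45 (E = -5*9 = -45)
h(y) = -3/8 + y
h(E)*m - 92 = (-3/8 - 45)*(755/108) - 92 = -363/8*755/108 - 92 = -91355/288 - 92 = -117851/288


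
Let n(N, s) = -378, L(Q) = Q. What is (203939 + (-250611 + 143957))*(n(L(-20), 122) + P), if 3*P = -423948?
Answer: -13784700790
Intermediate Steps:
P = -141316 (P = (⅓)*(-423948) = -141316)
(203939 + (-250611 + 143957))*(n(L(-20), 122) + P) = (203939 + (-250611 + 143957))*(-378 - 141316) = (203939 - 106654)*(-141694) = 97285*(-141694) = -13784700790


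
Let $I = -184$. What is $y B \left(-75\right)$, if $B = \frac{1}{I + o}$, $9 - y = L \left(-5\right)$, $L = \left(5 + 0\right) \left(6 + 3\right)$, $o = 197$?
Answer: $-1350$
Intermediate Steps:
$L = 45$ ($L = 5 \cdot 9 = 45$)
$y = 234$ ($y = 9 - 45 \left(-5\right) = 9 - -225 = 9 + 225 = 234$)
$B = \frac{1}{13}$ ($B = \frac{1}{-184 + 197} = \frac{1}{13} \approx 0.076923$)
$y B \left(-75\right) = 234 \cdot \frac{1}{13} \left(-75\right) = 18 \left(-75\right) = -1350$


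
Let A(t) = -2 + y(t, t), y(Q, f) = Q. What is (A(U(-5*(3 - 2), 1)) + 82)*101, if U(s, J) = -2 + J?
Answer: 7979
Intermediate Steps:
A(t) = -2 + t
(A(U(-5*(3 - 2), 1)) + 82)*101 = ((-2 + (-2 + 1)) + 82)*101 = ((-2 - 1) + 82)*101 = (-3 + 82)*101 = 79*101 = 7979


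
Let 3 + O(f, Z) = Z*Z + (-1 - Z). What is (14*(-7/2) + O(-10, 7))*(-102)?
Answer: 1122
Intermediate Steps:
O(f, Z) = -4 + Z² - Z (O(f, Z) = -3 + (Z*Z + (-1 - Z)) = -3 + (Z² + (-1 - Z)) = -3 + (-1 + Z² - Z) = -4 + Z² - Z)
(14*(-7/2) + O(-10, 7))*(-102) = (14*(-7/2) + (-4 + 7² - 1*7))*(-102) = (14*(-7*½) + (-4 + 49 - 7))*(-102) = (14*(-7/2) + 38)*(-102) = (-49 + 38)*(-102) = -11*(-102) = 1122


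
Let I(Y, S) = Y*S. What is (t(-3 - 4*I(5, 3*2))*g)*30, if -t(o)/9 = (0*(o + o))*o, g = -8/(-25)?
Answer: 0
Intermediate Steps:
g = 8/25 (g = -8*(-1/25) = 8/25 ≈ 0.32000)
I(Y, S) = S*Y
t(o) = 0 (t(o) = -9*0*(o + o)*o = -9*0*(2*o)*o = -0*o = -9*0 = 0)
(t(-3 - 4*I(5, 3*2))*g)*30 = (0*(8/25))*30 = 0*30 = 0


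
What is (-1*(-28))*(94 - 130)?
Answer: -1008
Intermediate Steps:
(-1*(-28))*(94 - 130) = 28*(-36) = -1008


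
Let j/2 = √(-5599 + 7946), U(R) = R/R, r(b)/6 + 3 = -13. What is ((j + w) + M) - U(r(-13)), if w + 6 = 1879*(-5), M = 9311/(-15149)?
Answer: -142440209/15149 + 2*√2347 ≈ -9305.7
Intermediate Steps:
r(b) = -96 (r(b) = -18 + 6*(-13) = -18 - 78 = -96)
U(R) = 1
M = -9311/15149 (M = 9311*(-1/15149) = -9311/15149 ≈ -0.61463)
w = -9401 (w = -6 + 1879*(-5) = -6 - 9395 = -9401)
j = 2*√2347 (j = 2*√(-5599 + 7946) = 2*√2347 ≈ 96.892)
((j + w) + M) - U(r(-13)) = ((2*√2347 - 9401) - 9311/15149) - 1*1 = ((-9401 + 2*√2347) - 9311/15149) - 1 = (-142425060/15149 + 2*√2347) - 1 = -142440209/15149 + 2*√2347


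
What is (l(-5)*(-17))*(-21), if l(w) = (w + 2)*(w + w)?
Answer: 10710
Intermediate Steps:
l(w) = 2*w*(2 + w) (l(w) = (2 + w)*(2*w) = 2*w*(2 + w))
(l(-5)*(-17))*(-21) = ((2*(-5)*(2 - 5))*(-17))*(-21) = ((2*(-5)*(-3))*(-17))*(-21) = (30*(-17))*(-21) = -510*(-21) = 10710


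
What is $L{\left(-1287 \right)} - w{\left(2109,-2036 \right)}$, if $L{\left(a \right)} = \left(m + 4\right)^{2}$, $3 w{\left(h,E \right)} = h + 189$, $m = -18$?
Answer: $-570$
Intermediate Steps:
$w{\left(h,E \right)} = 63 + \frac{h}{3}$ ($w{\left(h,E \right)} = \frac{h + 189}{3} = \frac{189 + h}{3} = 63 + \frac{h}{3}$)
$L{\left(a \right)} = 196$ ($L{\left(a \right)} = \left(-18 + 4\right)^{2} = \left(-14\right)^{2} = 196$)
$L{\left(-1287 \right)} - w{\left(2109,-2036 \right)} = 196 - \left(63 + \frac{1}{3} \cdot 2109\right) = 196 - \left(63 + 703\right) = 196 - 766 = -570$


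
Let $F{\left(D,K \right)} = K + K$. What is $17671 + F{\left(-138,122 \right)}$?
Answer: $17915$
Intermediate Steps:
$F{\left(D,K \right)} = 2 K$
$17671 + F{\left(-138,122 \right)} = 17671 + 2 \cdot 122 = 17671 + 244 = 17915$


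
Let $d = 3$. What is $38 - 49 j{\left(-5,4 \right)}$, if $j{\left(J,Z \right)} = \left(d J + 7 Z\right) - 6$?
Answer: $-305$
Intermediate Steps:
$j{\left(J,Z \right)} = -6 + 3 J + 7 Z$ ($j{\left(J,Z \right)} = \left(3 J + 7 Z\right) - 6 = -6 + 3 J + 7 Z$)
$38 - 49 j{\left(-5,4 \right)} = 38 - 49 \left(-6 + 3 \left(-5\right) + 7 \cdot 4\right) = 38 - 49 \left(-6 - 15 + 28\right) = 38 - 343 = -305$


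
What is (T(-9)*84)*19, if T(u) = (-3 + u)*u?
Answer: 172368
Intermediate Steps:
T(u) = u*(-3 + u)
(T(-9)*84)*19 = (-9*(-3 - 9)*84)*19 = (-9*(-12)*84)*19 = (108*84)*19 = 9072*19 = 172368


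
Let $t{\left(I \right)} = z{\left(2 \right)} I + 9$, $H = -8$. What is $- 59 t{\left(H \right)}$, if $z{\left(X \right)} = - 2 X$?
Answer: $-2419$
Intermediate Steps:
$t{\left(I \right)} = 9 - 4 I$ ($t{\left(I \right)} = \left(-2\right) 2 I + 9 = - 4 I + 9 = 9 - 4 I$)
$- 59 t{\left(H \right)} = - 59 \left(9 - -32\right) = - 59 \left(9 + 32\right) = \left(-59\right) 41 = -2419$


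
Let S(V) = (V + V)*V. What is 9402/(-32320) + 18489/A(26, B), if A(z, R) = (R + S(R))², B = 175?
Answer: -1182447879059/4064811660000 ≈ -0.29090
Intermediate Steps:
S(V) = 2*V² (S(V) = (2*V)*V = 2*V²)
A(z, R) = (R + 2*R²)²
9402/(-32320) + 18489/A(26, B) = 9402/(-32320) + 18489/((175²*(1 + 2*175)²)) = 9402*(-1/32320) + 18489/((30625*(1 + 350)²)) = -4701/16160 + 18489/((30625*351²)) = -4701/16160 + 18489/((30625*123201)) = -4701/16160 + 18489/3773030625 = -4701/16160 + 18489*(1/3773030625) = -4701/16160 + 6163/1257676875 = -1182447879059/4064811660000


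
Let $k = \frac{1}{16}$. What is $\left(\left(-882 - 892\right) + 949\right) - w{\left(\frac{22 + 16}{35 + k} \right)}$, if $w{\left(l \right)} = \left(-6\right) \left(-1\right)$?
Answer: $-831$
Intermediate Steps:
$k = \frac{1}{16} \approx 0.0625$
$w{\left(l \right)} = 6$
$\left(\left(-882 - 892\right) + 949\right) - w{\left(\frac{22 + 16}{35 + k} \right)} = \left(\left(-882 - 892\right) + 949\right) - 6 = \left(-1774 + 949\right) - 6 = -825 - 6 = -831$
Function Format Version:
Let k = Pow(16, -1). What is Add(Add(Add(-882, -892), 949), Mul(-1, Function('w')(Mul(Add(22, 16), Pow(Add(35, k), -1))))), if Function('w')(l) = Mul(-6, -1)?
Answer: -831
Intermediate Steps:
k = Rational(1, 16) ≈ 0.062500
Function('w')(l) = 6
Add(Add(Add(-882, -892), 949), Mul(-1, Function('w')(Mul(Add(22, 16), Pow(Add(35, k), -1))))) = Add(Add(Add(-882, -892), 949), Mul(-1, 6)) = Add(Add(-1774, 949), -6) = Add(-825, -6) = -831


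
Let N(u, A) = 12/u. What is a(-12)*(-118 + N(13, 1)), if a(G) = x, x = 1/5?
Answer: -1522/65 ≈ -23.415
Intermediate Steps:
x = 1/5 ≈ 0.20000
a(G) = 1/5
a(-12)*(-118 + N(13, 1)) = (-118 + 12/13)/5 = (1/5)*(-1522/13) = -1522/65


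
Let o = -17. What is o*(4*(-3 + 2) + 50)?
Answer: -782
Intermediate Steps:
o*(4*(-3 + 2) + 50) = -17*(4*(-3 + 2) + 50) = -17*(4*(-1) + 50) = -17*(-4 + 50) = -17*46 = -782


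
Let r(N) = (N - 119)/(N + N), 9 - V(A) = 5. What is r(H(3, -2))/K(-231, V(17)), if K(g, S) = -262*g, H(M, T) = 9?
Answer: -5/49518 ≈ -0.00010097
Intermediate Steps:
V(A) = 4 (V(A) = 9 - 1*5 = 9 - 5 = 4)
r(N) = (-119 + N)/(2*N) (r(N) = (-119 + N)/((2*N)) = (-119 + N)*(1/(2*N)) = (-119 + N)/(2*N))
r(H(3, -2))/K(-231, V(17)) = ((½)*(-119 + 9)/9)/((-262*(-231))) = ((½)*(⅑)*(-110))/60522 = -55/9*1/60522 = -5/49518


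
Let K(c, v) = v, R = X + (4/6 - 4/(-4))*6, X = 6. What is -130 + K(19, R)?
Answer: -114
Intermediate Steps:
R = 16 (R = 6 + (4/6 - 4/(-4))*6 = 6 + (4*(1/6) - 4*(-1/4))*6 = 6 + (2/3 + 1)*6 = 6 + (5/3)*6 = 6 + 10 = 16)
-130 + K(19, R) = -130 + 16 = -114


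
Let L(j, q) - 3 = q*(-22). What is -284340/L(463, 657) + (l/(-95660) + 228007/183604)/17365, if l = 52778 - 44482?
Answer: 7226790815881281253/367285647522400300 ≈ 19.676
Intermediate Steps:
L(j, q) = 3 - 22*q (L(j, q) = 3 + q*(-22) = 3 - 22*q)
l = 8296
-284340/L(463, 657) + (l/(-95660) + 228007/183604)/17365 = -284340/(3 - 22*657) + (8296/(-95660) + 228007/183604)/17365 = -284340/(3 - 14454) + (8296*(-1/95660) + 228007*(1/183604))*(1/17365) = -284340/(-14451) + (-2074/23915 + 228007/183604)*(1/17365) = -284340*(-1/14451) + (5071992709/4390889660)*(1/17365) = 94780/4817 + 5071992709/76247798945900 = 7226790815881281253/367285647522400300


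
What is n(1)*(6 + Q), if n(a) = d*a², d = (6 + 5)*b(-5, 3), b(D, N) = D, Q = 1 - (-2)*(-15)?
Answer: 1265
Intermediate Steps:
Q = -29 (Q = 1 - 1*30 = 1 - 30 = -29)
d = -55 (d = (6 + 5)*(-5) = 11*(-5) = -55)
n(a) = -55*a²
n(1)*(6 + Q) = (-55*1²)*(6 - 29) = -55*1*(-23) = -55*(-23) = 1265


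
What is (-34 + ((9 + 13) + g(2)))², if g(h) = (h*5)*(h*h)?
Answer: 784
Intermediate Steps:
g(h) = 5*h³ (g(h) = (5*h)*h² = 5*h³)
(-34 + ((9 + 13) + g(2)))² = (-34 + ((9 + 13) + 5*2³))² = (-34 + (22 + 5*8))² = (-34 + (22 + 40))² = (-34 + 62)² = 28² = 784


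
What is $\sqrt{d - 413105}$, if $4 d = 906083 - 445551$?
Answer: $6 i \sqrt{8277} \approx 545.87 i$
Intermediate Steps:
$d = 115133$ ($d = \frac{906083 - 445551}{4} = \frac{1}{4} \cdot 460532 = 115133$)
$\sqrt{d - 413105} = \sqrt{115133 - 413105} = \sqrt{-297972} = 6 i \sqrt{8277}$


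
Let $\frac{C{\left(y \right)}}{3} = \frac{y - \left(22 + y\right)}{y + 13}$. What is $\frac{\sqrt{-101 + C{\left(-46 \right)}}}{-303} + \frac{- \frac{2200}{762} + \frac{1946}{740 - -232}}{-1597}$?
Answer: $\frac{54629}{98570034} - \frac{i \sqrt{11}}{101} \approx 0.00055422 - 0.032838 i$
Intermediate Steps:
$C{\left(y \right)} = - \frac{66}{13 + y}$ ($C{\left(y \right)} = 3 \frac{y - \left(22 + y\right)}{y + 13} = 3 \left(- \frac{22}{13 + y}\right) = - \frac{66}{13 + y}$)
$\frac{\sqrt{-101 + C{\left(-46 \right)}}}{-303} + \frac{- \frac{2200}{762} + \frac{1946}{740 - -232}}{-1597} = \frac{\sqrt{-101 - \frac{66}{13 - 46}}}{-303} + \frac{- \frac{2200}{762} + \frac{1946}{740 - -232}}{-1597} = \sqrt{-101 - \frac{66}{-33}} \left(- \frac{1}{303}\right) + \left(\left(-2200\right) \frac{1}{762} + \frac{1946}{740 + 232}\right) \left(- \frac{1}{1597}\right) = \sqrt{-101 - -2} \left(- \frac{1}{303}\right) + \left(- \frac{1100}{381} + \frac{1946}{972}\right) \left(- \frac{1}{1597}\right) = \sqrt{-101 + 2} \left(- \frac{1}{303}\right) + \left(- \frac{1100}{381} + 1946 \cdot \frac{1}{972}\right) \left(- \frac{1}{1597}\right) = \sqrt{-99} \left(- \frac{1}{303}\right) + \left(- \frac{1100}{381} + \frac{973}{486}\right) \left(- \frac{1}{1597}\right) = 3 i \sqrt{11} \left(- \frac{1}{303}\right) - - \frac{54629}{98570034} = - \frac{i \sqrt{11}}{101} + \frac{54629}{98570034} = \frac{54629}{98570034} - \frac{i \sqrt{11}}{101}$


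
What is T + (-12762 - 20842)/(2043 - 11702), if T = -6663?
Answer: -64324313/9659 ≈ -6659.5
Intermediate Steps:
T + (-12762 - 20842)/(2043 - 11702) = -6663 + (-12762 - 20842)/(2043 - 11702) = -6663 - 33604/(-9659) = -6663 - 33604*(-1/9659) = -6663 + 33604/9659 = -64324313/9659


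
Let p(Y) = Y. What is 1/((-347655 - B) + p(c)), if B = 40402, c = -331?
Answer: -1/388388 ≈ -2.5747e-6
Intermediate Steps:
1/((-347655 - B) + p(c)) = 1/((-347655 - 1*40402) - 331) = 1/((-347655 - 40402) - 331) = 1/(-388057 - 331) = 1/(-388388) = -1/388388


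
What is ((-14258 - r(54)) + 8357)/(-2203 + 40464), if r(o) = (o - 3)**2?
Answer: -8502/38261 ≈ -0.22221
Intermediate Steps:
r(o) = (-3 + o)**2
((-14258 - r(54)) + 8357)/(-2203 + 40464) = ((-14258 - (-3 + 54)**2) + 8357)/(-2203 + 40464) = ((-14258 - 1*51**2) + 8357)/38261 = ((-14258 - 1*2601) + 8357)*(1/38261) = ((-14258 - 2601) + 8357)*(1/38261) = (-16859 + 8357)*(1/38261) = -8502*1/38261 = -8502/38261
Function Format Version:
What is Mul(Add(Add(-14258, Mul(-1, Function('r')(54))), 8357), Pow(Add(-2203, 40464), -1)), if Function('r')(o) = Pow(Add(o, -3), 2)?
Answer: Rational(-8502, 38261) ≈ -0.22221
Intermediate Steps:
Function('r')(o) = Pow(Add(-3, o), 2)
Mul(Add(Add(-14258, Mul(-1, Function('r')(54))), 8357), Pow(Add(-2203, 40464), -1)) = Mul(Add(Add(-14258, Mul(-1, Pow(Add(-3, 54), 2))), 8357), Pow(Add(-2203, 40464), -1)) = Mul(Add(Add(-14258, Mul(-1, Pow(51, 2))), 8357), Pow(38261, -1)) = Mul(Add(Add(-14258, Mul(-1, 2601)), 8357), Rational(1, 38261)) = Mul(Add(Add(-14258, -2601), 8357), Rational(1, 38261)) = Mul(Add(-16859, 8357), Rational(1, 38261)) = Mul(-8502, Rational(1, 38261)) = Rational(-8502, 38261)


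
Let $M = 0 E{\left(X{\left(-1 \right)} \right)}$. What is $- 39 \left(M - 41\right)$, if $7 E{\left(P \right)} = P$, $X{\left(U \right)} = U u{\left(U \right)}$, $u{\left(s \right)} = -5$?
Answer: $1599$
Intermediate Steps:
$X{\left(U \right)} = - 5 U$ ($X{\left(U \right)} = U \left(-5\right) = - 5 U$)
$E{\left(P \right)} = \frac{P}{7}$
$M = 0$ ($M = 0 \frac{\left(-5\right) \left(-1\right)}{7} = 0 \cdot \frac{1}{7} \cdot 5 = 0 \cdot \frac{5}{7} = 0$)
$- 39 \left(M - 41\right) = - 39 \left(0 - 41\right) = \left(-39\right) \left(-41\right) = 1599$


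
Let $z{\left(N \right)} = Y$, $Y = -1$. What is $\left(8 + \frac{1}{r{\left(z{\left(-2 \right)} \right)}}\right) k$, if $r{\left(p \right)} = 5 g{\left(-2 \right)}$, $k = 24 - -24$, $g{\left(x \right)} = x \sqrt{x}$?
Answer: $384 + \frac{12 i \sqrt{2}}{5} \approx 384.0 + 3.3941 i$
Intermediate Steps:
$z{\left(N \right)} = -1$
$g{\left(x \right)} = x^{\frac{3}{2}}$
$k = 48$ ($k = 24 + 24 = 48$)
$r{\left(p \right)} = - 10 i \sqrt{2}$ ($r{\left(p \right)} = 5 \left(-2\right)^{\frac{3}{2}} = 5 \left(- 2 i \sqrt{2}\right) = - 10 i \sqrt{2}$)
$\left(8 + \frac{1}{r{\left(z{\left(-2 \right)} \right)}}\right) k = \left(8 + \frac{1}{\left(-10\right) i \sqrt{2}}\right) 48 = \left(8 + \frac{i \sqrt{2}}{20}\right) 48 = 384 + \frac{12 i \sqrt{2}}{5}$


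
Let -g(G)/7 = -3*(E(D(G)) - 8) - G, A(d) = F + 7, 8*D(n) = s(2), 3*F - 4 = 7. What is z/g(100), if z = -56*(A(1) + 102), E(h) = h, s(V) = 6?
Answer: -10816/939 ≈ -11.519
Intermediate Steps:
F = 11/3 (F = 4/3 + (⅓)*7 = 4/3 + 7/3 = 11/3 ≈ 3.6667)
D(n) = ¾ (D(n) = (⅛)*6 = ¾)
A(d) = 32/3 (A(d) = 11/3 + 7 = 32/3)
g(G) = -609/4 + 7*G (g(G) = -7*(-3*(¾ - 8) - G) = -7*(-3*(-29/4) - G) = -7*(87/4 - G) = -609/4 + 7*G)
z = -18928/3 (z = -56*(32/3 + 102) = -56*338/3 = -18928/3 ≈ -6309.3)
z/g(100) = -18928/(3*(-609/4 + 7*100)) = -18928/(3*(-609/4 + 700)) = -18928/(3*2191/4) = -18928/3*4/2191 = -10816/939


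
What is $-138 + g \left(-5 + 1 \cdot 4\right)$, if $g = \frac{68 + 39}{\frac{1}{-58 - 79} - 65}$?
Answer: $- \frac{1214369}{8906} \approx -136.35$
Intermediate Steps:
$g = - \frac{14659}{8906}$ ($g = \frac{107}{\frac{1}{-137} - 65} = \frac{107}{- \frac{1}{137} - 65} = \frac{107}{- \frac{8906}{137}} = 107 \left(- \frac{137}{8906}\right) = - \frac{14659}{8906} \approx -1.646$)
$-138 + g \left(-5 + 1 \cdot 4\right) = -138 - \frac{14659 \left(-5 + 1 \cdot 4\right)}{8906} = -138 - \frac{14659 \left(-5 + 4\right)}{8906} = -138 - - \frac{14659}{8906} = -138 + \frac{14659}{8906} = - \frac{1214369}{8906}$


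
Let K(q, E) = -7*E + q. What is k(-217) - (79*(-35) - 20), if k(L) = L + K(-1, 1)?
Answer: 2560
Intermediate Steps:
K(q, E) = q - 7*E
k(L) = -8 + L (k(L) = L + (-1 - 7*1) = L + (-1 - 7) = L - 8 = -8 + L)
k(-217) - (79*(-35) - 20) = (-8 - 217) - (79*(-35) - 20) = -225 - (-2765 - 20) = -225 - 1*(-2785) = -225 + 2785 = 2560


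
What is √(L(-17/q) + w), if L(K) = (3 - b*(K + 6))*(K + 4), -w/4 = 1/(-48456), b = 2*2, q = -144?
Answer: I*√207617477557/48456 ≈ 9.4034*I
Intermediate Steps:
b = 4
w = 1/12114 (w = -4/(-48456) = -4*(-1/48456) = 1/12114 ≈ 8.2549e-5)
L(K) = (-21 - 4*K)*(4 + K) (L(K) = (3 - 4*(K + 6))*(K + 4) = (3 - 4*(6 + K))*(4 + K) = (3 - (24 + 4*K))*(4 + K) = (3 + (-24 - 4*K))*(4 + K) = (-21 - 4*K)*(4 + K))
√(L(-17/q) + w) = √((-84 - (-629)/(-144) - 4*(-17/(-144))²) + 1/12114) = √((-84 - (-629)*(-1)/144 - 4*(-17*(-1/144))²) + 1/12114) = √((-84 - 37*17/144 - 4*(17/144)²) + 1/12114) = √((-84 - 629/144 - 4*289/20736) + 1/12114) = √((-84 - 629/144 - 289/5184) + 1/12114) = √(-458389/5184 + 1/12114) = √(-308495509/3488832) = I*√207617477557/48456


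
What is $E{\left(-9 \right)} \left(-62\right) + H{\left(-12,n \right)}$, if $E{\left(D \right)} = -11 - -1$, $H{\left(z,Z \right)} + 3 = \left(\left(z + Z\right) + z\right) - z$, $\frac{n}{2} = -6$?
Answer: $593$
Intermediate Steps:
$n = -12$ ($n = 2 \left(-6\right) = -12$)
$H{\left(z,Z \right)} = -3 + Z + z$ ($H{\left(z,Z \right)} = -3 + \left(\left(\left(z + Z\right) + z\right) - z\right) = -3 + \left(\left(\left(Z + z\right) + z\right) - z\right) = -3 + \left(\left(Z + 2 z\right) - z\right) = -3 + \left(Z + z\right) = -3 + Z + z$)
$E{\left(D \right)} = -10$ ($E{\left(D \right)} = -11 + 1 = -10$)
$E{\left(-9 \right)} \left(-62\right) + H{\left(-12,n \right)} = \left(-10\right) \left(-62\right) - 27 = 620 - 27 = 593$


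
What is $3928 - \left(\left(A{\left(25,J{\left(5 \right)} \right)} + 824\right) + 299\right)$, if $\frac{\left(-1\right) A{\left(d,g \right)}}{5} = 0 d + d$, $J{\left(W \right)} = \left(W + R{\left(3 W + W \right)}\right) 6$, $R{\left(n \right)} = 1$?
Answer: $2930$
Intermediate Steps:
$J{\left(W \right)} = 6 + 6 W$ ($J{\left(W \right)} = \left(W + 1\right) 6 = \left(1 + W\right) 6 = 6 + 6 W$)
$A{\left(d,g \right)} = - 5 d$ ($A{\left(d,g \right)} = - 5 \left(0 d + d\right) = - 5 \left(0 + d\right) = - 5 d$)
$3928 - \left(\left(A{\left(25,J{\left(5 \right)} \right)} + 824\right) + 299\right) = 3928 - \left(\left(\left(-5\right) 25 + 824\right) + 299\right) = 3928 - \left(\left(-125 + 824\right) + 299\right) = 3928 - \left(699 + 299\right) = 3928 - 998 = 2930$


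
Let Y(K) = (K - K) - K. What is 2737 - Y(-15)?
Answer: 2722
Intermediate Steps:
Y(K) = -K (Y(K) = 0 - K = -K)
2737 - Y(-15) = 2737 - (-1)*(-15) = 2737 - 1*15 = 2737 - 15 = 2722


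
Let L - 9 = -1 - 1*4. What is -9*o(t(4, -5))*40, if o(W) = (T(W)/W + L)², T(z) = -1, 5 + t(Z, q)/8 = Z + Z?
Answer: -45125/8 ≈ -5640.6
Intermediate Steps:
t(Z, q) = -40 + 16*Z (t(Z, q) = -40 + 8*(Z + Z) = -40 + 8*(2*Z) = -40 + 16*Z)
L = 4 (L = 9 + (-1 - 1*4) = 9 + (-1 - 4) = 9 - 5 = 4)
o(W) = (4 - 1/W)² (o(W) = (-1/W + 4)² = (4 - 1/W)²)
-9*o(t(4, -5))*40 = -9*(-1 + 4*(-40 + 16*4))²/(-40 + 16*4)²*40 = -9*(-1 + 4*(-40 + 64))²/(-40 + 64)²*40 = -9*(-1 + 4*24)²/24²*40 = -(-1 + 96)²/64*40 = -95²/64*40 = -9025/64*40 = -45125/8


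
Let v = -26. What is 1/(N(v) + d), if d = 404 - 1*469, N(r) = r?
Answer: -1/91 ≈ -0.010989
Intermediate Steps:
d = -65 (d = 404 - 469 = -65)
1/(N(v) + d) = 1/(-26 - 65) = 1/(-91) = -1/91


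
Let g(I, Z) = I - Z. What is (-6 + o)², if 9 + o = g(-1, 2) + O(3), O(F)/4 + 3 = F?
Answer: 324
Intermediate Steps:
O(F) = -12 + 4*F
o = -12 (o = -9 + ((-1 - 1*2) + (-12 + 4*3)) = -9 + ((-1 - 2) + (-12 + 12)) = -9 + (-3 + 0) = -9 - 3 = -12)
(-6 + o)² = (-6 - 12)² = (-18)² = 324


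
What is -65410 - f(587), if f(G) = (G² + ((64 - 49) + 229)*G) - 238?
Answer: -552969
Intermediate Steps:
f(G) = -238 + G² + 244*G (f(G) = (G² + (15 + 229)*G) - 238 = (G² + 244*G) - 238 = -238 + G² + 244*G)
-65410 - f(587) = -65410 - (-238 + 587² + 244*587) = -65410 - (-238 + 344569 + 143228) = -65410 - 1*487559 = -65410 - 487559 = -552969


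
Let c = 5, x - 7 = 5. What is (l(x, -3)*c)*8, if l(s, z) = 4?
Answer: 160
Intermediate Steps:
x = 12 (x = 7 + 5 = 12)
(l(x, -3)*c)*8 = (4*5)*8 = 20*8 = 160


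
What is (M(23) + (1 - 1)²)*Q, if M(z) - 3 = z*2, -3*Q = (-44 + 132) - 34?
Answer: -882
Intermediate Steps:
Q = -18 (Q = -((-44 + 132) - 34)/3 = -(88 - 34)/3 = -⅓*54 = -18)
M(z) = 3 + 2*z (M(z) = 3 + z*2 = 3 + 2*z)
(M(23) + (1 - 1)²)*Q = ((3 + 2*23) + (1 - 1)²)*(-18) = ((3 + 46) + 0²)*(-18) = (49 + 0)*(-18) = 49*(-18) = -882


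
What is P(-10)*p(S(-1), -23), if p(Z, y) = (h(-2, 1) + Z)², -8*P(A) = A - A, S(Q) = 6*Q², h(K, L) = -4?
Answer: 0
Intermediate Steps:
P(A) = 0 (P(A) = -(A - A)/8 = -⅛*0 = 0)
p(Z, y) = (-4 + Z)²
P(-10)*p(S(-1), -23) = 0*(-4 + 6*(-1)²)² = 0*(-4 + 6*1)² = 0*(-4 + 6)² = 0*2² = 0*4 = 0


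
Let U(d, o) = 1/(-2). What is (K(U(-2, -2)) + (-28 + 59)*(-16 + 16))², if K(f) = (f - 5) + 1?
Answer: 81/4 ≈ 20.250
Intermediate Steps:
U(d, o) = -½ (U(d, o) = 1*(-½) = -½)
K(f) = -4 + f (K(f) = (-5 + f) + 1 = -4 + f)
(K(U(-2, -2)) + (-28 + 59)*(-16 + 16))² = ((-4 - ½) + (-28 + 59)*(-16 + 16))² = (-9/2 + 31*0)² = (-9/2 + 0)² = (-9/2)² = 81/4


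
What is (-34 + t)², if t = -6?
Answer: 1600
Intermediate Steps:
(-34 + t)² = (-34 - 6)² = (-40)² = 1600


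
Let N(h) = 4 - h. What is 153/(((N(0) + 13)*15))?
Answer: ⅗ ≈ 0.60000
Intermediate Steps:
153/(((N(0) + 13)*15)) = 153/((((4 - 1*0) + 13)*15)) = 153/((((4 + 0) + 13)*15)) = 153/(((4 + 13)*15)) = 153/((17*15)) = 153/255 = 153*(1/255) = ⅗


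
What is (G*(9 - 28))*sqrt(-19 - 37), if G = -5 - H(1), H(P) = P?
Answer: 228*I*sqrt(14) ≈ 853.1*I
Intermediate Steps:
G = -6 (G = -5 - 1*1 = -5 - 1 = -6)
(G*(9 - 28))*sqrt(-19 - 37) = (-6*(9 - 28))*sqrt(-19 - 37) = (-6*(-19))*sqrt(-56) = 114*(2*I*sqrt(14)) = 228*I*sqrt(14)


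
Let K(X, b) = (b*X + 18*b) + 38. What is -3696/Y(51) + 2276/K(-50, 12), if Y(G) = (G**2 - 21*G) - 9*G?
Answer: -88486/8823 ≈ -10.029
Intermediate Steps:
K(X, b) = 38 + 18*b + X*b (K(X, b) = (X*b + 18*b) + 38 = (18*b + X*b) + 38 = 38 + 18*b + X*b)
Y(G) = G**2 - 30*G
-3696/Y(51) + 2276/K(-50, 12) = -3696*1/(51*(-30 + 51)) + 2276/(38 + 18*12 - 50*12) = -3696/(51*21) + 2276/(38 + 216 - 600) = -3696/1071 + 2276/(-346) = -3696*1/1071 + 2276*(-1/346) = -176/51 - 1138/173 = -88486/8823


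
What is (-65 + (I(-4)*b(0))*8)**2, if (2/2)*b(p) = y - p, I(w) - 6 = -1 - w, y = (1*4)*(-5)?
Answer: 2265025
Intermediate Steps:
y = -20 (y = 4*(-5) = -20)
I(w) = 5 - w (I(w) = 6 + (-1 - w) = 5 - w)
b(p) = -20 - p
(-65 + (I(-4)*b(0))*8)**2 = (-65 + ((5 - 1*(-4))*(-20 - 1*0))*8)**2 = (-65 + ((5 + 4)*(-20 + 0))*8)**2 = (-65 + (9*(-20))*8)**2 = (-65 - 180*8)**2 = (-65 - 1440)**2 = (-1505)**2 = 2265025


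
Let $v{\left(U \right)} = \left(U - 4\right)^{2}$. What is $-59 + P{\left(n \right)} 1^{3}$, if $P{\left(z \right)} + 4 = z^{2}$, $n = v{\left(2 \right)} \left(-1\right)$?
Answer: $-47$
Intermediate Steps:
$v{\left(U \right)} = \left(-4 + U\right)^{2}$
$n = -4$ ($n = \left(-4 + 2\right)^{2} \left(-1\right) = \left(-2\right)^{2} \left(-1\right) = 4 \left(-1\right) = -4$)
$P{\left(z \right)} = -4 + z^{2}$
$-59 + P{\left(n \right)} 1^{3} = -59 + \left(-4 + \left(-4\right)^{2}\right) 1^{3} = -59 + \left(-4 + 16\right) 1 = -59 + 12 \cdot 1 = -59 + 12 = -47$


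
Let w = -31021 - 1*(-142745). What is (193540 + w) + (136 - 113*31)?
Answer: 301897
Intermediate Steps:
w = 111724 (w = -31021 + 142745 = 111724)
(193540 + w) + (136 - 113*31) = (193540 + 111724) + (136 - 113*31) = 305264 + (136 - 3503) = 305264 - 3367 = 301897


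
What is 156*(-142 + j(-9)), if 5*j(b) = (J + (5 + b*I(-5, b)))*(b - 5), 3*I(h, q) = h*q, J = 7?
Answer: 157872/5 ≈ 31574.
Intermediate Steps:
I(h, q) = h*q/3 (I(h, q) = (h*q)/3 = h*q/3)
j(b) = (-5 + b)*(12 - 5*b²/3)/5 (j(b) = ((7 + (5 + b*((⅓)*(-5)*b)))*(b - 5))/5 = ((7 + (5 + b*(-5*b/3)))*(-5 + b))/5 = ((7 + (5 - 5*b²/3))*(-5 + b))/5 = ((12 - 5*b²/3)*(-5 + b))/5 = ((-5 + b)*(12 - 5*b²/3))/5 = (-5 + b)*(12 - 5*b²/3)/5)
156*(-142 + j(-9)) = 156*(-142 + (-12 - ⅓*(-9)³ + (5/3)*(-9)² + (12/5)*(-9))) = 156*(-142 + (-12 - ⅓*(-729) + (5/3)*81 - 108/5)) = 156*(-142 + (-12 + 243 + 135 - 108/5)) = 156*(-142 + 1722/5) = 156*(1012/5) = 157872/5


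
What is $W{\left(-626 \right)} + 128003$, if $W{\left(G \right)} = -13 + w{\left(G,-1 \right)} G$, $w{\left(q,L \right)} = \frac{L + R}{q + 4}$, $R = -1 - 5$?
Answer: $\frac{39802699}{311} \approx 1.2798 \cdot 10^{5}$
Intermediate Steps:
$R = -6$
$w{\left(q,L \right)} = \frac{-6 + L}{4 + q}$ ($w{\left(q,L \right)} = \frac{L - 6}{q + 4} = \frac{-6 + L}{4 + q}$)
$W{\left(G \right)} = -13 - \frac{7 G}{4 + G}$ ($W{\left(G \right)} = -13 + \frac{-6 - 1}{4 + G} G = -13 + \frac{1}{4 + G} \left(-7\right) G = -13 + - \frac{7}{4 + G} G = -13 - \frac{7 G}{4 + G}$)
$W{\left(-626 \right)} + 128003 = \frac{4 \left(-13 - -3130\right)}{4 - 626} + 128003 = \frac{4 \left(-13 + 3130\right)}{-622} + 128003 = 4 \left(- \frac{1}{622}\right) 3117 + 128003 = - \frac{6234}{311} + 128003 = \frac{39802699}{311}$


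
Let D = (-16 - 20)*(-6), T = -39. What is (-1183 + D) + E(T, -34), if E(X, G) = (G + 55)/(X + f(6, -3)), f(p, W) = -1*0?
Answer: -12578/13 ≈ -967.54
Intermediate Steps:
D = 216 (D = -36*(-6) = 216)
f(p, W) = 0
E(X, G) = (55 + G)/X (E(X, G) = (G + 55)/(X + 0) = (55 + G)/X)
(-1183 + D) + E(T, -34) = (-1183 + 216) + (55 - 34)/(-39) = -967 - 1/39*21 = -967 - 7/13 = -12578/13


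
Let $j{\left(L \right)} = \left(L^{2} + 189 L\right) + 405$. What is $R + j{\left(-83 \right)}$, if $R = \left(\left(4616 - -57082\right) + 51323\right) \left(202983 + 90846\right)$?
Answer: $33208839016$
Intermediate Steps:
$j{\left(L \right)} = 405 + L^{2} + 189 L$
$R = 33208847409$ ($R = \left(\left(4616 + 57082\right) + 51323\right) 293829 = \left(61698 + 51323\right) 293829 = 113021 \cdot 293829 = 33208847409$)
$R + j{\left(-83 \right)} = 33208847409 + \left(405 + \left(-83\right)^{2} + 189 \left(-83\right)\right) = 33208847409 + \left(405 + 6889 - 15687\right) = 33208847409 - 8393 = 33208839016$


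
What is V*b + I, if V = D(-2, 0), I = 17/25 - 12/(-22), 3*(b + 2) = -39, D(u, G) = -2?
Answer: 8587/275 ≈ 31.225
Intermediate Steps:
b = -15 (b = -2 + (1/3)*(-39) = -2 - 13 = -15)
I = 337/275 (I = 17*(1/25) - 12*(-1/22) = 17/25 + 6/11 = 337/275 ≈ 1.2255)
V = -2
V*b + I = -2*(-15) + 337/275 = 30 + 337/275 = 8587/275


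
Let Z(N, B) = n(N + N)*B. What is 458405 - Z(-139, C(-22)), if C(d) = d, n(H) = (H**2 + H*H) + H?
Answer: 3852785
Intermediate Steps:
n(H) = H + 2*H**2 (n(H) = (H**2 + H**2) + H = 2*H**2 + H = H + 2*H**2)
Z(N, B) = 2*B*N*(1 + 4*N) (Z(N, B) = ((N + N)*(1 + 2*(N + N)))*B = ((2*N)*(1 + 2*(2*N)))*B = ((2*N)*(1 + 4*N))*B = (2*N*(1 + 4*N))*B = 2*B*N*(1 + 4*N))
458405 - Z(-139, C(-22)) = 458405 - 2*(-22)*(-139)*(1 + 4*(-139)) = 458405 - 2*(-22)*(-139)*(1 - 556) = 458405 - 2*(-22)*(-139)*(-555) = 458405 - 1*(-3394380) = 458405 + 3394380 = 3852785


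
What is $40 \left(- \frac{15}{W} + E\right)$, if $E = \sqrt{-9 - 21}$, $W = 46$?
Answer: $- \frac{300}{23} + 40 i \sqrt{30} \approx -13.043 + 219.09 i$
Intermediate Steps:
$E = i \sqrt{30}$ ($E = \sqrt{-30} = i \sqrt{30} \approx 5.4772 i$)
$40 \left(- \frac{15}{W} + E\right) = 40 \left(- \frac{15}{46} + i \sqrt{30}\right) = - \frac{300}{23} + 40 i \sqrt{30}$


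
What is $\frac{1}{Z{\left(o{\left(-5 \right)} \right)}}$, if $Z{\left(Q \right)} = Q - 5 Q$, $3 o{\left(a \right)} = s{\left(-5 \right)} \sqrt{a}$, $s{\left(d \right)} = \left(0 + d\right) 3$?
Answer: $- \frac{i \sqrt{5}}{100} \approx - 0.022361 i$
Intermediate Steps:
$s{\left(d \right)} = 3 d$ ($s{\left(d \right)} = d 3 = 3 d$)
$o{\left(a \right)} = - 5 \sqrt{a}$ ($o{\left(a \right)} = \frac{3 \left(-5\right) \sqrt{a}}{3} = \frac{\left(-15\right) \sqrt{a}}{3} = - 5 \sqrt{a}$)
$Z{\left(Q \right)} = - 4 Q$
$\frac{1}{Z{\left(o{\left(-5 \right)} \right)}} = \frac{1}{\left(-4\right) \left(- 5 \sqrt{-5}\right)} = \frac{1}{\left(-4\right) \left(- 5 i \sqrt{5}\right)} = \frac{1}{20 i \sqrt{5}} = - \frac{i \sqrt{5}}{100}$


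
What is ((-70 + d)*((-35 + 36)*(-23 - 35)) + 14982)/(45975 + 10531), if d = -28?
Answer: 10333/28253 ≈ 0.36573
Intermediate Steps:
((-70 + d)*((-35 + 36)*(-23 - 35)) + 14982)/(45975 + 10531) = ((-70 - 28)*((-35 + 36)*(-23 - 35)) + 14982)/(45975 + 10531) = (-98*(-58) + 14982)/56506 = (-98*(-58) + 14982)*(1/56506) = (5684 + 14982)*(1/56506) = 20666*(1/56506) = 10333/28253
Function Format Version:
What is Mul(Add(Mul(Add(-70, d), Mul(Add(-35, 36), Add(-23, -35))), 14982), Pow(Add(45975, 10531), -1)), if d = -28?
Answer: Rational(10333, 28253) ≈ 0.36573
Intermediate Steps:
Mul(Add(Mul(Add(-70, d), Mul(Add(-35, 36), Add(-23, -35))), 14982), Pow(Add(45975, 10531), -1)) = Mul(Add(Mul(Add(-70, -28), Mul(Add(-35, 36), Add(-23, -35))), 14982), Pow(Add(45975, 10531), -1)) = Mul(Add(Mul(-98, Mul(1, -58)), 14982), Pow(56506, -1)) = Mul(Add(Mul(-98, -58), 14982), Rational(1, 56506)) = Mul(Add(5684, 14982), Rational(1, 56506)) = Mul(20666, Rational(1, 56506)) = Rational(10333, 28253)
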